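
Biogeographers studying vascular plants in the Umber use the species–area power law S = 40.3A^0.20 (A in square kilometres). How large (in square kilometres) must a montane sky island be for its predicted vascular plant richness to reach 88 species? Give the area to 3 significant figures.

88 = 40.3 × A^0.2  ⇒  A^0.2 = 88/40.3 = 2.184
ln A = ln(2.184) / 0.2 = 0.7810 / 0.2 = 3.9049
A = e^3.9049 ≈ 49.65 square kilometres

49.6 square kilometres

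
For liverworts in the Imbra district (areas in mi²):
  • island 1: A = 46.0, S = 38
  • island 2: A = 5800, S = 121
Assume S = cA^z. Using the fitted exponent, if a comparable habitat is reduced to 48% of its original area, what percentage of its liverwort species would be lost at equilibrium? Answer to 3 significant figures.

z = ln(121/38) / ln(5800/46) = 1.1582 / 4.8370 = 0.2394
S_new/S_old = (A_new/A_old)^z = 0.48^0.2394 = exp(0.2394 × -0.7340) = 0.8388
Fraction lost = 1 − 0.8388 = 0.1612

16.1%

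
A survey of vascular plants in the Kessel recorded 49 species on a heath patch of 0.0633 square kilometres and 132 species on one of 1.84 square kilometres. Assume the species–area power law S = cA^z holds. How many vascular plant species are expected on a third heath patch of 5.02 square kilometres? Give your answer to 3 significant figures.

z = ln(132/49) / ln(1.84/0.0633) = 0.9910 / 3.3696 = 0.2941
c = 49 / 0.0633^0.2941 = 49 / 0.4441 = 110.3
S₃ = 110.3 × 5.02^0.2941 = 110.3 × 1.607 ≈ 177.3

177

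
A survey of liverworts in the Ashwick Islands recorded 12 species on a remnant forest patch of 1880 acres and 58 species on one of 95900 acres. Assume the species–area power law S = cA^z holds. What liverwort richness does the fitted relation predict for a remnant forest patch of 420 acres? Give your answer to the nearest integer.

7

z = ln(58/12) / ln(95900/1880) = 1.5755 / 3.9320 = 0.4007
c = 12 / 1880^0.4007 = 12 / 20.51 = 0.5851
S₃ = 0.5851 × 420^0.4007 = 0.5851 × 11.25 ≈ 6.582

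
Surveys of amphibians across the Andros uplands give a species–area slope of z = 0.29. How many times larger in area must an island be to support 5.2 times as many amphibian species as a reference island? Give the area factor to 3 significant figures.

(A₂/A₁)^0.29 = 5.2, so A₂/A₁ = 5.2^(1/0.29) = 5.2^3.448
ln(A₂/A₁) = ln 5.2 / 0.29 = 1.6487 / 0.29 = 5.6850
A₂/A₁ = e^5.6850 ≈ 294.4

294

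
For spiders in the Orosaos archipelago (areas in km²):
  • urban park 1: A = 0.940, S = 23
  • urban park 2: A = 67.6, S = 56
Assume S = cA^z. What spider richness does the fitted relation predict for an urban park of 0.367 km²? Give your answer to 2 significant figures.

z = ln(56/23) / ln(67.6/0.94) = 0.8899 / 4.2755 = 0.2081
c = 23 / 0.94^0.2081 = 23 / 0.9872 = 23.3
S₃ = 23.3 × 0.367^0.2081 = 23.3 × 0.8117 ≈ 18.91

19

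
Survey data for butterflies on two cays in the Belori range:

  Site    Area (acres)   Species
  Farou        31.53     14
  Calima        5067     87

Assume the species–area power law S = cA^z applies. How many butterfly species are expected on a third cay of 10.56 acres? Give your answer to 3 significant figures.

z = ln(87/14) / ln(5067/31.53) = 1.8269 / 5.0796 = 0.3596
c = 14 / 31.53^0.3596 = 14 / 3.459 = 4.047
S₃ = 4.047 × 10.56^0.3596 = 4.047 × 2.334 ≈ 9.447

9.45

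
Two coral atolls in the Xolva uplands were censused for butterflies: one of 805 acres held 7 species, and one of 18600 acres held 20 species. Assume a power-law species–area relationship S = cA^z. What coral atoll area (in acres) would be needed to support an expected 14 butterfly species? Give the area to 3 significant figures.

6400 acres

z = ln(20/7) / ln(18600/805) = 1.0498 / 3.1401 = 0.3343
c = 7 / 805^0.3343 = 7 / 9.365 = 0.7475
A = (14/0.7475)^(1/0.3343) ⇒ ln A = ln(18.73)/0.3343 = 8.7641
A = e^8.7641 ≈ 6400 acres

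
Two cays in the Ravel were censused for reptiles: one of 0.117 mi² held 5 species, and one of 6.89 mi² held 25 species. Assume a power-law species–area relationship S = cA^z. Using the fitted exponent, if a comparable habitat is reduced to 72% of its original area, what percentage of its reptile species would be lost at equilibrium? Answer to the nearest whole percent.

z = ln(25/5) / ln(6.89/0.117) = 1.6094 / 4.0757 = 0.3949
S_new/S_old = (A_new/A_old)^z = 0.72^0.3949 = exp(0.3949 × -0.3285) = 0.8783
Fraction lost = 1 − 0.8783 = 0.1217

12%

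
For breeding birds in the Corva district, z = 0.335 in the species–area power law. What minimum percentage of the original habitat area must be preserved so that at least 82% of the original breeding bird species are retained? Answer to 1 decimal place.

Need (A_new/A_old)^0.335 = 0.82, so A_new/A_old = 0.82^(1/0.335) = 0.82^2.985
ln(A_new/A_old) = ln 0.82 / 0.335 = -0.1985 / 0.335 = -0.5924
A_new/A_old = e^-0.5924 ≈ 0.553

55.3%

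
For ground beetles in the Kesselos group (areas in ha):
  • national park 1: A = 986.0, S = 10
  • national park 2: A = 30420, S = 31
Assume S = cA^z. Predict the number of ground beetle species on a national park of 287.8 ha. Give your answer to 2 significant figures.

z = ln(31/10) / ln(30420/986) = 1.1314 / 3.4292 = 0.3299
c = 10 / 986^0.3299 = 10 / 9.722 = 1.029
S₃ = 1.029 × 287.8^0.3299 = 1.029 × 6.476 ≈ 6.661

6.7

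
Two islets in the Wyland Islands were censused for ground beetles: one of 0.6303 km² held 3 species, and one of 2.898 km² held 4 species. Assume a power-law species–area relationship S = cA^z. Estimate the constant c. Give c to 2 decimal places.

z = ln(S₂/S₁) / ln(A₂/A₁) = ln(4/3) / ln(2.898/0.6303) = 0.2877 / 1.5256 = 0.1886
c = S₁ / A₁^z = 3 / 0.6303^0.1886 = 3 / 0.9166 = 3.273

3.27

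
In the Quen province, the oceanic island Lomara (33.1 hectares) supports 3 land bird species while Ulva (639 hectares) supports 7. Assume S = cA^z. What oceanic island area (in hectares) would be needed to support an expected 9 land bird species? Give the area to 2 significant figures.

1500 hectares

z = ln(7/3) / ln(639/33.1) = 0.8473 / 2.9604 = 0.2862
c = 3 / 33.1^0.2862 = 3 / 2.723 = 1.102
A = (9/1.102)^(1/0.2862) ⇒ ln A = ln(8.168)/0.2862 = 7.3380
A = e^7.3380 ≈ 1538 hectares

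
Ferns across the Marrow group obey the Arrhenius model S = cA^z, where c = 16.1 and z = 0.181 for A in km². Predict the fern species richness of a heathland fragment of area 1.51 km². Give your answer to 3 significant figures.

S = 16.1 × 1.51^0.181
ln S = ln 16.1 + 0.181 × ln 1.51 = 2.7788 + 0.181 × 0.4121 = 2.8534
S = e^2.8534 ≈ 17.35

17.3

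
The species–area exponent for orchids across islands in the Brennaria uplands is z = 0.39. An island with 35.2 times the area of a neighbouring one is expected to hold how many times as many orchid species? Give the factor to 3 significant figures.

4.01

S₂/S₁ = (A₂/A₁)^z = 35.2^0.39
ln(S₂/S₁) = 0.39 × ln 35.2 = 0.39 × 3.5610 = 1.3888
S₂/S₁ = e^1.3888 ≈ 4.01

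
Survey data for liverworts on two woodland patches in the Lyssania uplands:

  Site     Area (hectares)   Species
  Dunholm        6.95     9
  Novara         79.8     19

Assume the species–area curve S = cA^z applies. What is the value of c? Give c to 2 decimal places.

4.97

z = ln(S₂/S₁) / ln(A₂/A₁) = ln(19/9) / ln(79.8/6.95) = 0.7472 / 2.4408 = 0.3061
c = S₁ / A₁^z = 9 / 6.95^0.3061 = 9 / 1.81 = 4.971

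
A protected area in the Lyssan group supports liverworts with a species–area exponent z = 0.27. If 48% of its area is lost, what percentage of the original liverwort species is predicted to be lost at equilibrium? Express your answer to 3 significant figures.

16.2%

S_new/S_old = (A_new/A_old)^z = 0.52^0.27
= exp(0.27 × ln 0.52) = exp(0.27 × -0.6539) = exp(-0.1766) ≈ 0.8381
Fraction lost = 1 − 0.8381 = 0.1619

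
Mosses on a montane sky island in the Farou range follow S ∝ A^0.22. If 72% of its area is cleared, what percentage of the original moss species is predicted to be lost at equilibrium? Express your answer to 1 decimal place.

S_new/S_old = (A_new/A_old)^z = 0.28^0.22
= exp(0.22 × ln 0.28) = exp(0.22 × -1.2730) = exp(-0.2801) ≈ 0.7557
Fraction lost = 1 − 0.7557 = 0.2443

24.4%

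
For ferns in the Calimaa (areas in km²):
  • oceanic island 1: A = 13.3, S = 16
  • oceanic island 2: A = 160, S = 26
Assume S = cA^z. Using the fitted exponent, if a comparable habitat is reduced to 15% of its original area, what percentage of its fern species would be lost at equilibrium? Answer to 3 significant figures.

30.9%

z = ln(26/16) / ln(160/13.3) = 0.4855 / 2.4874 = 0.1952
S_new/S_old = (A_new/A_old)^z = 0.15^0.1952 = exp(0.1952 × -1.8971) = 0.6905
Fraction lost = 1 − 0.6905 = 0.3095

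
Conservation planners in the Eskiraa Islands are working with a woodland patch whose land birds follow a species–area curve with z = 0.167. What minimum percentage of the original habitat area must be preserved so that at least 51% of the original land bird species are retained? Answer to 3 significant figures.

1.77%

Need (A_new/A_old)^0.167 = 0.51, so A_new/A_old = 0.51^(1/0.167) = 0.51^5.988
ln(A_new/A_old) = ln 0.51 / 0.167 = -0.6733 / 0.167 = -4.0320
A_new/A_old = e^-4.0320 ≈ 0.01774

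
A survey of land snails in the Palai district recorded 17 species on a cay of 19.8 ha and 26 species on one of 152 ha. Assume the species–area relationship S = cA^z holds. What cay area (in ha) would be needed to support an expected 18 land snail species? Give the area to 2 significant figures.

z = ln(26/17) / ln(152/19.8) = 0.4249 / 2.0382 = 0.2085
c = 17 / 19.8^0.2085 = 17 / 1.863 = 9.123
A = (18/9.123)^(1/0.2085) ⇒ ln A = ln(1.973)/0.2085 = 3.2599
A = e^3.2599 ≈ 26.05 ha

26 ha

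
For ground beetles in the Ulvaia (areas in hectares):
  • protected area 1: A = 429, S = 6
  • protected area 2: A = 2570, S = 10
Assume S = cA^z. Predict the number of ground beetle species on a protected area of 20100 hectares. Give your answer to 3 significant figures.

z = ln(10/6) / ln(2570/429) = 0.5108 / 1.7902 = 0.2853
c = 6 / 429^0.2853 = 6 / 5.638 = 1.064
S₃ = 1.064 × 20100^0.2853 = 1.064 × 16.9 ≈ 17.98

18.0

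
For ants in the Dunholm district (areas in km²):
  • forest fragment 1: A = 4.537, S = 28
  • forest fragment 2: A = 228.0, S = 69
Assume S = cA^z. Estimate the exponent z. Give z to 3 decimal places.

0.230

Taking logs: ln S = ln c + z ln A, so z = (ln S₂ − ln S₁)/(ln A₂ − ln A₁).
z = ln(69/28) / ln(228/4.537) = ln(2.464) / ln(50.25) = 0.9019 / 3.9171 = 0.2302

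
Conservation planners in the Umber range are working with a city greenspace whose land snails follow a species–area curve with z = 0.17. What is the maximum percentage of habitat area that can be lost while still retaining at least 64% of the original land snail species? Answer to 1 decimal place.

Need (A_new/A_old)^0.17 = 0.64, so A_new/A_old = 0.64^(1/0.17) = 0.64^5.882
ln(A_new/A_old) = ln 0.64 / 0.17 = -0.4463 / 0.17 = -2.6252
A_new/A_old = e^-2.6252 ≈ 0.07242
Fraction that can be lost = 1 − 0.07242 = 0.9276

92.8%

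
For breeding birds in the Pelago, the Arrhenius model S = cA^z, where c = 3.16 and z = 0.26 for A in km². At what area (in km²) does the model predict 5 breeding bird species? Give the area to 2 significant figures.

5 = 3.16 × A^0.26  ⇒  A^0.26 = 5/3.16 = 1.582
ln A = ln(1.582) / 0.26 = 0.4589 / 0.26 = 1.7649
A = e^1.7649 ≈ 5.841 km²

5.8 km²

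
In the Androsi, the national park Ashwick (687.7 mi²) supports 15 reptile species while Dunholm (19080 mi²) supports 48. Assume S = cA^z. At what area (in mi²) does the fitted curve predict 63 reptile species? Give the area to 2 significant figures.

41000 mi²

z = ln(48/15) / ln(19080/687.7) = 1.1632 / 3.3230 = 0.3500
c = 15 / 687.7^0.3500 = 15 / 9.844 = 1.524
A = (63/1.524)^(1/0.3500) ⇒ ln A = ln(41.34)/0.3500 = 10.6333
A = e^10.6333 ≈ 41494 mi²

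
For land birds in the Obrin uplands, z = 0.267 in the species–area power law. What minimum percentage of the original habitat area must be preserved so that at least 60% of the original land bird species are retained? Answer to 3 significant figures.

14.8%

Need (A_new/A_old)^0.267 = 0.6, so A_new/A_old = 0.6^(1/0.267) = 0.6^3.745
ln(A_new/A_old) = ln 0.6 / 0.267 = -0.5108 / 0.267 = -1.9132
A_new/A_old = e^-1.9132 ≈ 0.1476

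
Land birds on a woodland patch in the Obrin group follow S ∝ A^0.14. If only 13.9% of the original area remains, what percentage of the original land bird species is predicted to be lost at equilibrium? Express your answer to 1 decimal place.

S_new/S_old = (A_new/A_old)^z = 0.139^0.14
= exp(0.14 × ln 0.139) = exp(0.14 × -1.9733) = exp(-0.2763) ≈ 0.7586
Fraction lost = 1 − 0.7586 = 0.2414

24.1%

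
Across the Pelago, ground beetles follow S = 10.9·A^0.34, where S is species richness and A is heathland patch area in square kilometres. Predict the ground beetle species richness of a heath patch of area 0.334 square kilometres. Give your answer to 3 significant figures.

S = 10.9 × 0.334^0.34
ln S = ln 10.9 + 0.34 × ln 0.334 = 2.3888 + 0.34 × -1.0966 = 2.0159
S = e^2.0159 ≈ 7.508

7.51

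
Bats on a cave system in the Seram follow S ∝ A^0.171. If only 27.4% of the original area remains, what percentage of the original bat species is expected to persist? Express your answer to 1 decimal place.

S_new/S_old = (A_new/A_old)^z = 0.274^0.171
= exp(0.171 × ln 0.274) = exp(0.171 × -1.2946) = exp(-0.2214) ≈ 0.8014

80.1%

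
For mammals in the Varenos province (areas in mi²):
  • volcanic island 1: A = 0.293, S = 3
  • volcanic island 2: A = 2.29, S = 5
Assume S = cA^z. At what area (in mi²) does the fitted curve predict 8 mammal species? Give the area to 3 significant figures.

15.2 mi²

z = ln(5/3) / ln(2.29/0.293) = 0.5108 / 2.0561 = 0.2484
c = 3 / 0.293^0.2484 = 3 / 0.7371 = 4.07
A = (8/4.07)^(1/0.2484) ⇒ ln A = ln(1.966)/0.2484 = 2.7204
A = e^2.7204 ≈ 15.19 mi²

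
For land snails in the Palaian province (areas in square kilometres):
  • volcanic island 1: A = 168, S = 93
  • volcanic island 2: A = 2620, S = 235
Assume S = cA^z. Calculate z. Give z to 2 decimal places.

0.34

Taking logs: ln S = ln c + z ln A, so z = (ln S₂ − ln S₁)/(ln A₂ − ln A₁).
z = ln(235/93) / ln(2620/168) = ln(2.527) / ln(15.6) = 0.9270 / 2.7470 = 0.3375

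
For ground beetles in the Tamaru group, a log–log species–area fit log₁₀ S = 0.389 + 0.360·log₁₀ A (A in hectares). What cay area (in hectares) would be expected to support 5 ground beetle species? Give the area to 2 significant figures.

7.3 hectares

5 = 2.449 × A^0.36  ⇒  A^0.36 = 5/2.449 = 2.042
ln A = ln(2.042) / 0.36 = 0.7137 / 0.36 = 1.9826
A = e^1.9826 ≈ 7.262 hectares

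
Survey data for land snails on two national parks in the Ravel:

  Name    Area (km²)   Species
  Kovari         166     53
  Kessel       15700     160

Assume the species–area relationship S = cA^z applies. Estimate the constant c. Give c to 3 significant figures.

15.3

z = ln(S₂/S₁) / ln(A₂/A₁) = ln(160/53) / ln(15700/166) = 1.1049 / 4.5494 = 0.2429
c = S₁ / A₁^z = 53 / 166^0.2429 = 53 / 3.461 = 15.31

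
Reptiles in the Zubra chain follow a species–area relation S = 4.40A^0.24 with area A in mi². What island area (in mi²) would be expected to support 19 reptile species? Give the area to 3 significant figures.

444 mi²

19 = 4.4 × A^0.24  ⇒  A^0.24 = 19/4.4 = 4.318
ln A = ln(4.318) / 0.24 = 1.4628 / 0.24 = 6.0951
A = e^6.0951 ≈ 443.7 mi²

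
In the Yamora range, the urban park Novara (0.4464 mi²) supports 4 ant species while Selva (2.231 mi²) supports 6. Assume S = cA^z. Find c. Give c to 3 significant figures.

z = ln(S₂/S₁) / ln(A₂/A₁) = ln(6/4) / ln(2.231/0.4464) = 0.4055 / 1.6090 = 0.2520
c = S₁ / A₁^z = 4 / 0.4464^0.2520 = 4 / 0.8161 = 4.902

4.90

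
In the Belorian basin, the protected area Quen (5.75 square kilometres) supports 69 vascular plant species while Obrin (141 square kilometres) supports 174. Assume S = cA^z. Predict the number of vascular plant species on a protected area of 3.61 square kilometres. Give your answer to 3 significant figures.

60.3

z = ln(174/69) / ln(141/5.75) = 0.9249 / 3.1996 = 0.2891
c = 69 / 5.75^0.2891 = 69 / 1.658 = 41.61
S₃ = 41.61 × 3.61^0.2891 = 41.61 × 1.449 ≈ 60.31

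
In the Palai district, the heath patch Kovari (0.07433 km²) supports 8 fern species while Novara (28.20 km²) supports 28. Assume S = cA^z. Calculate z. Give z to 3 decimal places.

Taking logs: ln S = ln c + z ln A, so z = (ln S₂ − ln S₁)/(ln A₂ − ln A₁).
z = ln(28/8) / ln(28.2/0.07433) = ln(3.5) / ln(379.4) = 1.2528 / 5.9386 = 0.2110

0.211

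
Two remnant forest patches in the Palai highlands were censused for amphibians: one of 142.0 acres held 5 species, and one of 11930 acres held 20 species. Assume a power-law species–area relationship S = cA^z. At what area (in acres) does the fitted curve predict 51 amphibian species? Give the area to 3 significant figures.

238000 acres

z = ln(20/5) / ln(11930/142) = 1.3863 / 4.4310 = 0.3129
c = 5 / 142^0.3129 = 5 / 4.714 = 1.061
A = (51/1.061)^(1/0.3129) ⇒ ln A = ln(48.08)/0.3129 = 12.3788
A = e^12.3788 ≈ 237715 acres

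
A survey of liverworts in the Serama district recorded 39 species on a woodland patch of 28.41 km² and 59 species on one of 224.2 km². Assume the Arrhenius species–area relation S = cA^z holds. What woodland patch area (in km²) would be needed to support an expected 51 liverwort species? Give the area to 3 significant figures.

108 km²

z = ln(59/39) / ln(224.2/28.41) = 0.4140 / 2.0658 = 0.2004
c = 39 / 28.41^0.2004 = 39 / 1.956 = 19.94
A = (51/19.94)^(1/0.2004) ⇒ ln A = ln(2.557)/0.2004 = 4.6854
A = e^4.6854 ≈ 108.4 km²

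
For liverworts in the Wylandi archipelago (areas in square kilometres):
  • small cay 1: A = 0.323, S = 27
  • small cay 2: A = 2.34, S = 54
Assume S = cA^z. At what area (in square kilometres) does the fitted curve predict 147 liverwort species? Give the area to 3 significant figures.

40.9 square kilometres

z = ln(54/27) / ln(2.34/0.323) = 0.6931 / 1.9803 = 0.3500
c = 27 / 0.323^0.3500 = 27 / 0.6733 = 40.1
A = (147/40.1)^(1/0.3500) ⇒ ln A = ln(3.666)/0.3500 = 3.7112
A = e^3.7112 ≈ 40.9 square kilometres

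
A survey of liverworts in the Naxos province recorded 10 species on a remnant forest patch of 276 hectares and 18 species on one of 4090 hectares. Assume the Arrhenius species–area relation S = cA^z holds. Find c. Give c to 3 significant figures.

2.94

z = ln(S₂/S₁) / ln(A₂/A₁) = ln(18/10) / ln(4090/276) = 0.5878 / 2.6959 = 0.2180
c = S₁ / A₁^z = 10 / 276^0.2180 = 10 / 3.406 = 2.936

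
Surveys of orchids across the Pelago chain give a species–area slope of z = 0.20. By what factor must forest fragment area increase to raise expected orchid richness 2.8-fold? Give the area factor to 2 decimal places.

(A₂/A₁)^0.2 = 2.8, so A₂/A₁ = 2.8^(1/0.2) = 2.8^5
ln(A₂/A₁) = ln 2.8 / 0.2 = 1.0296 / 0.2 = 5.1481
A₂/A₁ = e^5.1481 ≈ 172.1

172.10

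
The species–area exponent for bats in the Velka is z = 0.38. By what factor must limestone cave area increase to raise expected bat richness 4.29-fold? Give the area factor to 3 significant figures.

46.2

(A₂/A₁)^0.38 = 4.29, so A₂/A₁ = 4.29^(1/0.38) = 4.29^2.632
ln(A₂/A₁) = ln 4.29 / 0.38 = 1.4563 / 0.38 = 3.8323
A₂/A₁ = e^3.8323 ≈ 46.17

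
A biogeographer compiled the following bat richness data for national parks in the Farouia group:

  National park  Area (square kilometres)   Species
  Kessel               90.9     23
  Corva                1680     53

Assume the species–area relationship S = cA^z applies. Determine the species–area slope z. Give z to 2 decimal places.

0.29

Taking logs: ln S = ln c + z ln A, so z = (ln S₂ − ln S₁)/(ln A₂ − ln A₁).
z = ln(53/23) / ln(1680/90.9) = ln(2.304) / ln(18.48) = 0.8348 / 2.9168 = 0.2862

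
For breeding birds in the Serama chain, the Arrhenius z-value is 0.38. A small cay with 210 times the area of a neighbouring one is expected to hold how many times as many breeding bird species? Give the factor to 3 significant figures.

S₂/S₁ = (A₂/A₁)^z = 210^0.38
ln(S₂/S₁) = 0.38 × ln 210 = 0.38 × 5.3471 = 2.0319
S₂/S₁ = e^2.0319 ≈ 7.629

7.63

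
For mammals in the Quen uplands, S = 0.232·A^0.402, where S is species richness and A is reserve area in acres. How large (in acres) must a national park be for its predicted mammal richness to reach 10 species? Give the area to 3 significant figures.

10 = 0.232 × A^0.402  ⇒  A^0.402 = 10/0.232 = 43.1
ln A = ln(43.1) / 0.402 = 3.7636 / 0.402 = 9.3622
A = e^9.3622 ≈ 11640 acres

11600 acres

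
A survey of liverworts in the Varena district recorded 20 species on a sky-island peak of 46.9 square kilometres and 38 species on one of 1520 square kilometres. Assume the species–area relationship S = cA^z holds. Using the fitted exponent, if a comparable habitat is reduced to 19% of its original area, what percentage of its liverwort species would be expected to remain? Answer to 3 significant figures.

73.6%

z = ln(38/20) / ln(1520/46.9) = 0.6419 / 3.4784 = 0.1845
S_new/S_old = (A_new/A_old)^z = 0.19^0.1845 = exp(0.1845 × -1.6607) = 0.7361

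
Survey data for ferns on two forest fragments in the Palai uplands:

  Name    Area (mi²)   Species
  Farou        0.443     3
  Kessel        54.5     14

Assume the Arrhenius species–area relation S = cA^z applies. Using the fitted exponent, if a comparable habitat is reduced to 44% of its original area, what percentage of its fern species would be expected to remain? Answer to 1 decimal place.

76.9%

z = ln(14/3) / ln(54.5/0.443) = 1.5404 / 4.8124 = 0.3201
S_new/S_old = (A_new/A_old)^z = 0.44^0.3201 = exp(0.3201 × -0.8210) = 0.7689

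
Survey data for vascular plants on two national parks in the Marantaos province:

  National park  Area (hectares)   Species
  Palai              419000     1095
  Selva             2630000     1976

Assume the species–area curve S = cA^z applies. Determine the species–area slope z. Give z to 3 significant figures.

0.321

Taking logs: ln S = ln c + z ln A, so z = (ln S₂ − ln S₁)/(ln A₂ − ln A₁).
z = ln(1976/1095) / ln(2630000/419000) = ln(1.805) / ln(6.277) = 0.5903 / 1.8369 = 0.3214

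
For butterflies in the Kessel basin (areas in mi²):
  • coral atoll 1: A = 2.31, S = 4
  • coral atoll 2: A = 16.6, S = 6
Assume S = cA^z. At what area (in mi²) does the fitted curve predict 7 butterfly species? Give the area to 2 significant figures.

35 mi²

z = ln(6/4) / ln(16.6/2.31) = 0.4055 / 1.9722 = 0.2056
c = 4 / 2.31^0.2056 = 4 / 1.188 = 3.367
A = (7/3.367)^(1/0.2056) ⇒ ln A = ln(2.079)/0.2056 = 3.5592
A = e^3.5592 ≈ 35.13 mi²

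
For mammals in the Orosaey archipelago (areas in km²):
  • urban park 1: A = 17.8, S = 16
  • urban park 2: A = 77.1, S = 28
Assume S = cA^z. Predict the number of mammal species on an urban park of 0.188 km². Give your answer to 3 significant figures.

z = ln(28/16) / ln(77.1/17.8) = 0.5596 / 1.4659 = 0.3818
c = 16 / 17.8^0.3818 = 16 / 3.002 = 5.33
S₃ = 5.33 × 0.188^0.3818 = 5.33 × 0.5283 ≈ 2.816

2.82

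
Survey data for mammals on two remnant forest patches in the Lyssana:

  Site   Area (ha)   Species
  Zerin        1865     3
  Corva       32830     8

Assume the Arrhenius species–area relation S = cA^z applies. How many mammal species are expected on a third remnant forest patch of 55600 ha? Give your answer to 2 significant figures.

z = ln(8/3) / ln(32830/1865) = 0.9808 / 2.8681 = 0.3420
c = 3 / 1865^0.3420 = 3 / 13.14 = 0.2284
S₃ = 0.2284 × 55600^0.3420 = 0.2284 × 41.95 ≈ 9.579

9.6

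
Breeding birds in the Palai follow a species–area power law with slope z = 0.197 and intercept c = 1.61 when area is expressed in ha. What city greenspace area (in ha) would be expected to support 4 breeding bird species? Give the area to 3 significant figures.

4 = 1.61 × A^0.197  ⇒  A^0.197 = 4/1.61 = 2.484
ln A = ln(2.484) / 0.197 = 0.9101 / 0.197 = 4.6196
A = e^4.6196 ≈ 101.5 ha

101 ha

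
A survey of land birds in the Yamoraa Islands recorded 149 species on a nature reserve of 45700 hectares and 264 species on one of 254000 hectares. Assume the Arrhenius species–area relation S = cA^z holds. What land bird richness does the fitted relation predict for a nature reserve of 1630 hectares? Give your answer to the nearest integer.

z = ln(264/149) / ln(254000/45700) = 0.5720 / 1.7152 = 0.3335
c = 149 / 45700^0.3335 = 149 / 35.81 = 4.161
S₃ = 4.161 × 1630^0.3335 = 4.161 × 11.78 ≈ 49.02

49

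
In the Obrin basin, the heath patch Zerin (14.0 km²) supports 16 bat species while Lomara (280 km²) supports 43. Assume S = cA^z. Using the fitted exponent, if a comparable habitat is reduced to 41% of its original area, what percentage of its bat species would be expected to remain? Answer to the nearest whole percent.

z = ln(43/16) / ln(280/14) = 0.9886 / 2.9957 = 0.3300
S_new/S_old = (A_new/A_old)^z = 0.41^0.3300 = exp(0.3300 × -0.8916) = 0.7451

75%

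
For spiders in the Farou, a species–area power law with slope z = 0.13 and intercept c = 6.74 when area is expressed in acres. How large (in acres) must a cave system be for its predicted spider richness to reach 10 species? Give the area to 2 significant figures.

21 acres

10 = 6.74 × A^0.13  ⇒  A^0.13 = 10/6.74 = 1.484
ln A = ln(1.484) / 0.13 = 0.3945 / 0.13 = 3.0348
A = e^3.0348 ≈ 20.8 acres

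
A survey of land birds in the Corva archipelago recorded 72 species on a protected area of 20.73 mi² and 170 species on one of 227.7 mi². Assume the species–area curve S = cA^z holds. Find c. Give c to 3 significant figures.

z = ln(S₂/S₁) / ln(A₂/A₁) = ln(170/72) / ln(227.7/20.73) = 0.8591 / 2.3964 = 0.3585
c = S₁ / A₁^z = 72 / 20.73^0.3585 = 72 / 2.965 = 24.28

24.3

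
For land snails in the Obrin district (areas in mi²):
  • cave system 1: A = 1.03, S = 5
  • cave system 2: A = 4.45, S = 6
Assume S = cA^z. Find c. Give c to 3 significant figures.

4.98

z = ln(S₂/S₁) / ln(A₂/A₁) = ln(6/5) / ln(4.45/1.03) = 0.1823 / 1.4633 = 0.1246
c = S₁ / A₁^z = 5 / 1.03^0.1246 = 5 / 1.004 = 4.982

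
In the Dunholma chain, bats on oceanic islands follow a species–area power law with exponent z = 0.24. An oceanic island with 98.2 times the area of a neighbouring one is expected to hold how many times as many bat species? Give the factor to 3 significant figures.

3.01

S₂/S₁ = (A₂/A₁)^z = 98.2^0.24
ln(S₂/S₁) = 0.24 × ln 98.2 = 0.24 × 4.5870 = 1.1009
S₂/S₁ = e^1.1009 ≈ 3.007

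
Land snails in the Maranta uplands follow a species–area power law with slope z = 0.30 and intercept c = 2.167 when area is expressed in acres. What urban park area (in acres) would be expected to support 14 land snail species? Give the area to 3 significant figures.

14 = 2.167 × A^0.3  ⇒  A^0.3 = 14/2.167 = 6.461
ln A = ln(6.461) / 0.3 = 1.8657 / 0.3 = 6.2190
A = e^6.2190 ≈ 502.2 acres

502 acres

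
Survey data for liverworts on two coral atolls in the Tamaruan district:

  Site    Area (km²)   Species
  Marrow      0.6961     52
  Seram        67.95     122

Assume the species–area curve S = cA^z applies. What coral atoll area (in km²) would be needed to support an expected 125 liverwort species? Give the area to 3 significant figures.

77.4 km²

z = ln(122/52) / ln(67.95/0.6961) = 0.8528 / 4.5810 = 0.1862
c = 52 / 0.6961^0.1862 = 52 / 0.9348 = 55.63
A = (125/55.63)^(1/0.1862) ⇒ ln A = ln(2.247)/0.1862 = 4.3493
A = e^4.3493 ≈ 77.42 km²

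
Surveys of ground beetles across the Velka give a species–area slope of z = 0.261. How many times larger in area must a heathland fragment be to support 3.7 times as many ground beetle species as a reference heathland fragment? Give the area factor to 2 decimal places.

(A₂/A₁)^0.261 = 3.7, so A₂/A₁ = 3.7^(1/0.261) = 3.7^3.831
ln(A₂/A₁) = ln 3.7 / 0.261 = 1.3083 / 0.261 = 5.0128
A₂/A₁ = e^5.0128 ≈ 150.3

150.32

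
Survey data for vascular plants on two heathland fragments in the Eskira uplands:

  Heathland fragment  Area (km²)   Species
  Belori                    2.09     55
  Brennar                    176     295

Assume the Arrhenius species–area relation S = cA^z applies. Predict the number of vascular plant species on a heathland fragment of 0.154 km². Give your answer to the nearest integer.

z = ln(295/55) / ln(176/2.09) = 1.6796 / 4.4333 = 0.3789
c = 55 / 2.09^0.3789 = 55 / 1.322 = 41.6
S₃ = 41.6 × 0.154^0.3789 = 41.6 × 0.4922 ≈ 20.48

20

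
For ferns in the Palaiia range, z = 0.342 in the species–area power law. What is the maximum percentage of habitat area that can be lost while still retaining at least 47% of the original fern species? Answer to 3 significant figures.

Need (A_new/A_old)^0.342 = 0.47, so A_new/A_old = 0.47^(1/0.342) = 0.47^2.924
ln(A_new/A_old) = ln 0.47 / 0.342 = -0.7550 / 0.342 = -2.2077
A_new/A_old = e^-2.2077 ≈ 0.11
Fraction that can be lost = 1 − 0.11 = 0.89

89.0%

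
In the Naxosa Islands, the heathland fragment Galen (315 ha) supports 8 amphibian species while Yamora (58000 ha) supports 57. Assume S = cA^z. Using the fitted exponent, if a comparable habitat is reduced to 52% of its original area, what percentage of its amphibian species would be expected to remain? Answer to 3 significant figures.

z = ln(57/8) / ln(58000/315) = 1.9636 / 5.2156 = 0.3765
S_new/S_old = (A_new/A_old)^z = 0.52^0.3765 = exp(0.3765 × -0.6539) = 0.7818

78.2%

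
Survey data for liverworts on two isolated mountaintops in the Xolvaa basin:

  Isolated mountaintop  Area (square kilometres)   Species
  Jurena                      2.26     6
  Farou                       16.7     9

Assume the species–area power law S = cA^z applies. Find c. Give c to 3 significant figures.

z = ln(S₂/S₁) / ln(A₂/A₁) = ln(9/6) / ln(16.7/2.26) = 0.4055 / 2.0000 = 0.2027
c = S₁ / A₁^z = 6 / 2.26^0.2027 = 6 / 1.18 = 5.086

5.09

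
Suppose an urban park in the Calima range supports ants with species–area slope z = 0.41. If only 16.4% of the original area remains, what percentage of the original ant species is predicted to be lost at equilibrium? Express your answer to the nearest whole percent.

S_new/S_old = (A_new/A_old)^z = 0.164^0.41
= exp(0.41 × ln 0.164) = exp(0.41 × -1.8079) = exp(-0.7412) ≈ 0.4765
Fraction lost = 1 − 0.4765 = 0.5235

52%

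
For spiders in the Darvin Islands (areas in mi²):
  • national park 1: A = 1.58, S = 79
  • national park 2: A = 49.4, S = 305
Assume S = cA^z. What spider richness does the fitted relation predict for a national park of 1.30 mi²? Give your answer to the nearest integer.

73

z = ln(305/79) / ln(49.4/1.58) = 1.3509 / 3.4425 = 0.3924
c = 79 / 1.58^0.3924 = 79 / 1.197 = 66.02
S₃ = 66.02 × 1.3^0.3924 = 66.02 × 1.108 ≈ 73.18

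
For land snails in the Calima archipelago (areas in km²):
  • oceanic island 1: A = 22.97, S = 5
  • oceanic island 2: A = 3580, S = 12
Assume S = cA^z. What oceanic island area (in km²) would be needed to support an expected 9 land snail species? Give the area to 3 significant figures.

681 km²

z = ln(12/5) / ln(3580/22.97) = 0.8755 / 5.0489 = 0.1734
c = 5 / 22.97^0.1734 = 5 / 1.722 = 2.904
A = (9/2.904)^(1/0.1734) ⇒ ln A = ln(3.1)/0.1734 = 6.5240
A = e^6.5240 ≈ 681.3 km²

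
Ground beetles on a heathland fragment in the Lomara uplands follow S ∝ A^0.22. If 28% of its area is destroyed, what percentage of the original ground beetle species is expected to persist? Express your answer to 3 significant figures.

S_new/S_old = (A_new/A_old)^z = 0.72^0.22
= exp(0.22 × ln 0.72) = exp(0.22 × -0.3285) = exp(-0.0723) ≈ 0.9303

93.0%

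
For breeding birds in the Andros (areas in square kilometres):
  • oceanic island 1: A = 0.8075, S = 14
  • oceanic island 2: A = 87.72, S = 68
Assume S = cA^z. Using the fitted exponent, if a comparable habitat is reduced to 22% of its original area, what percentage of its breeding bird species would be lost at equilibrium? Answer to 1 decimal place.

40.0%

z = ln(68/14) / ln(87.72/0.8075) = 1.5805 / 4.6880 = 0.3371
S_new/S_old = (A_new/A_old)^z = 0.22^0.3371 = exp(0.3371 × -1.5141) = 0.6002
Fraction lost = 1 − 0.6002 = 0.3998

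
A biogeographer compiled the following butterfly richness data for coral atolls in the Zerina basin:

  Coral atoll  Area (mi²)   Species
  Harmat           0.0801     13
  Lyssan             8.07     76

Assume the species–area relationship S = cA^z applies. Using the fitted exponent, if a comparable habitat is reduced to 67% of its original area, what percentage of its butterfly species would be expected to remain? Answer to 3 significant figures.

85.8%

z = ln(76/13) / ln(8.07/0.0801) = 1.7658 / 4.6126 = 0.3828
S_new/S_old = (A_new/A_old)^z = 0.67^0.3828 = exp(0.3828 × -0.4005) = 0.8579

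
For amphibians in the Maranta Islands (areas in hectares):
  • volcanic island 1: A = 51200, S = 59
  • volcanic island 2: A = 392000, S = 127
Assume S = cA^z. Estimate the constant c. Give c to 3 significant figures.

0.994

z = ln(S₂/S₁) / ln(A₂/A₁) = ln(127/59) / ln(392000/51200) = 0.7666 / 2.0355 = 0.3766
c = S₁ / A₁^z = 59 / 51200^0.3766 = 59 / 59.39 = 0.9935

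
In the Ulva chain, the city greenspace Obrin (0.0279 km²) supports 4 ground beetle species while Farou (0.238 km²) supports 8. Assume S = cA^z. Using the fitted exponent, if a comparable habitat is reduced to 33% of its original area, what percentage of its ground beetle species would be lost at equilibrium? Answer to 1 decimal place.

z = ln(8/4) / ln(0.238/0.0279) = 0.6931 / 2.1436 = 0.3233
S_new/S_old = (A_new/A_old)^z = 0.33^0.3233 = exp(0.3233 × -1.1087) = 0.6987
Fraction lost = 1 − 0.6987 = 0.3013

30.1%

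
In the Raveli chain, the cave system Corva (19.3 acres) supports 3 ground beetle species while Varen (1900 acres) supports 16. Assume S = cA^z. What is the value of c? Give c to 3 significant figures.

1.02

z = ln(S₂/S₁) / ln(A₂/A₁) = ln(16/3) / ln(1900/19.3) = 1.6740 / 4.5895 = 0.3647
c = S₁ / A₁^z = 3 / 19.3^0.3647 = 3 / 2.944 = 1.019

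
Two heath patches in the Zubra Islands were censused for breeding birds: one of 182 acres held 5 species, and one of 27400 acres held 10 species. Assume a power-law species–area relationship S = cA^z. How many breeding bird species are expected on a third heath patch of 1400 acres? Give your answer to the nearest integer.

z = ln(10/5) / ln(27400/182) = 0.6931 / 5.0143 = 0.1382
c = 5 / 182^0.1382 = 5 / 2.053 = 2.435
S₃ = 2.435 × 1400^0.1382 = 2.435 × 2.722 ≈ 6.629

7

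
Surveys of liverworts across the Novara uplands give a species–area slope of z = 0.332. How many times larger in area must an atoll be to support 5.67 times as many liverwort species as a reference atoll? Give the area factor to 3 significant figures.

186

(A₂/A₁)^0.332 = 5.67, so A₂/A₁ = 5.67^(1/0.332) = 5.67^3.012
ln(A₂/A₁) = ln 5.67 / 0.332 = 1.7352 / 0.332 = 5.2265
A₂/A₁ = e^5.2265 ≈ 186.1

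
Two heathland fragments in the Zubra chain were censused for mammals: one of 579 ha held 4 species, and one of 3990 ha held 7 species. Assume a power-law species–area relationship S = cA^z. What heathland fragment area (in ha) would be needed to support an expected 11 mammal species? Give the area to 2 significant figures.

19000 ha

z = ln(7/4) / ln(3990/579) = 0.5596 / 1.9302 = 0.2899
c = 4 / 579^0.2899 = 4 / 6.323 = 0.6326
A = (11/0.6326)^(1/0.2899) ⇒ ln A = ln(17.39)/0.2899 = 9.8505
A = e^9.8505 ≈ 18969 ha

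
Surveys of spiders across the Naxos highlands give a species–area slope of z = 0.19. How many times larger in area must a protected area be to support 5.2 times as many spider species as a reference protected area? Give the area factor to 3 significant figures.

(A₂/A₁)^0.19 = 5.2, so A₂/A₁ = 5.2^(1/0.19) = 5.2^5.263
ln(A₂/A₁) = ln 5.2 / 0.19 = 1.6487 / 0.19 = 8.6772
A₂/A₁ = e^8.6772 ≈ 5867

5870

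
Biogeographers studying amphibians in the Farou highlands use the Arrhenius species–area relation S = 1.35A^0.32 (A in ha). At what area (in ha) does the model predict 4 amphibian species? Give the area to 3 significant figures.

29.8 ha

4 = 1.35 × A^0.32  ⇒  A^0.32 = 4/1.35 = 2.963
ln A = ln(2.963) / 0.32 = 1.0862 / 0.32 = 3.3943
A = e^3.3943 ≈ 29.8 ha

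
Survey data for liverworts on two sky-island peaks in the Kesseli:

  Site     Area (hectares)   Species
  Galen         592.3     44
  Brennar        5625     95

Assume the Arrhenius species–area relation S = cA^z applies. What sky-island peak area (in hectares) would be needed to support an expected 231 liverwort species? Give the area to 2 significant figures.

76000 hectares

z = ln(95/44) / ln(5625/592.3) = 0.7697 / 2.2510 = 0.3419
c = 44 / 592.3^0.3419 = 44 / 8.872 = 4.959
A = (231/4.959)^(1/0.3419) ⇒ ln A = ln(46.58)/0.3419 = 11.2335
A = e^11.2335 ≈ 75624 hectares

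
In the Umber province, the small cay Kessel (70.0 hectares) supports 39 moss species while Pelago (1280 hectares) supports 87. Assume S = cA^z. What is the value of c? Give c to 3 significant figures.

12.1

z = ln(S₂/S₁) / ln(A₂/A₁) = ln(87/39) / ln(1280/70) = 0.8023 / 2.9061 = 0.2761
c = S₁ / A₁^z = 39 / 70^0.2761 = 39 / 3.232 = 12.07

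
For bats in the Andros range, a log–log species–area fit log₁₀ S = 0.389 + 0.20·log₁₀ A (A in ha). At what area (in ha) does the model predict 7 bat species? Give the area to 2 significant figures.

190 ha

7 = 2.449 × A^0.2  ⇒  A^0.2 = 7/2.449 = 2.858
ln A = ln(2.858) / 0.2 = 1.0502 / 0.2 = 5.2510
A = e^5.2510 ≈ 190.8 ha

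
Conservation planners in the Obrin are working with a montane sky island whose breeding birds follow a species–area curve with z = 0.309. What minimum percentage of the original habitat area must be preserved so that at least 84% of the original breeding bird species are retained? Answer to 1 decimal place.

56.9%

Need (A_new/A_old)^0.309 = 0.84, so A_new/A_old = 0.84^(1/0.309) = 0.84^3.236
ln(A_new/A_old) = ln 0.84 / 0.309 = -0.1744 / 0.309 = -0.5643
A_new/A_old = e^-0.5643 ≈ 0.5688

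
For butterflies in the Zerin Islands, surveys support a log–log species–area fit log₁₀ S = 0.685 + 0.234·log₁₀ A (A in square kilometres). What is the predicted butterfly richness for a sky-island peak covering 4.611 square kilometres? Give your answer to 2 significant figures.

S = 4.842 × 4.611^0.234
ln S = ln 4.842 + 0.234 × ln 4.611 = 1.5773 + 0.234 × 1.5284 = 1.9349
S = e^1.9349 ≈ 6.924

6.9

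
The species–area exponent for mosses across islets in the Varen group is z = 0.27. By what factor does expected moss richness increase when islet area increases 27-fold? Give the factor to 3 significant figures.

2.43

S₂/S₁ = (A₂/A₁)^z = 27^0.27
ln(S₂/S₁) = 0.27 × ln 27 = 0.27 × 3.2958 = 0.8899
S₂/S₁ = e^0.8899 ≈ 2.435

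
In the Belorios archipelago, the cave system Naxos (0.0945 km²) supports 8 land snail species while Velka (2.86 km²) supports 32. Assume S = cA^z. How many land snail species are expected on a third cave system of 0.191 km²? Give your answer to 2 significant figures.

z = ln(32/8) / ln(2.86/0.0945) = 1.3863 / 3.4100 = 0.4065
c = 8 / 0.0945^0.4065 = 8 / 0.3832 = 20.87
S₃ = 20.87 × 0.191^0.4065 = 20.87 × 0.5102 ≈ 10.65

11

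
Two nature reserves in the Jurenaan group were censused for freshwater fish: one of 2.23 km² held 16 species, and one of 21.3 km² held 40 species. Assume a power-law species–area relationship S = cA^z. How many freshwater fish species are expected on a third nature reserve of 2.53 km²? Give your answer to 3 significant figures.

16.8

z = ln(40/16) / ln(21.3/2.23) = 0.9163 / 2.2567 = 0.4060
c = 16 / 2.23^0.4060 = 16 / 1.385 = 11.55
S₃ = 11.55 × 2.53^0.4060 = 11.55 × 1.458 ≈ 16.84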